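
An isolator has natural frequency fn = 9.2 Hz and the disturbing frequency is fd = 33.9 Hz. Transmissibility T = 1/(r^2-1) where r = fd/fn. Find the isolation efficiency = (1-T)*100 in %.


r = 33.9 / 9.2 = 3.68478
r^2 - 1 = 3.68478^2 - 1 = 12.5776
T = 1/12.5776 = 0.0795064
Efficiency = (1 - 0.0795064)*100 = 92.049 %


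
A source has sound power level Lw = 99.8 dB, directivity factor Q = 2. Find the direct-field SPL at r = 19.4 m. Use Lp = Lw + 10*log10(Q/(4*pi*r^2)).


4*pi*r^2 = 4*pi*19.4^2 = 4729.48 m^2
Q / (4*pi*r^2) = 2 / 4729.48 = 0.000422879
Lp = 99.8 + 10*log10(0.000422879) = 66.062 dB


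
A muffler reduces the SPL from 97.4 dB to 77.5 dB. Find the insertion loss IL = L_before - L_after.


Insertion loss = SPL without muffler - SPL with muffler
IL = 97.4 - 77.5 = 19.9 dB


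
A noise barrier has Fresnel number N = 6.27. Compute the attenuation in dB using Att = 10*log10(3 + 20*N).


3 + 20*N = 3 + 20*6.27 = 128.4
Att = 10*log10(128.4) = 21.086 dB


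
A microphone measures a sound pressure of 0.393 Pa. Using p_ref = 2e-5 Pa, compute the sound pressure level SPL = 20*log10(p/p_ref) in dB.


p / p_ref = 0.393 / 2e-5 = 19650
SPL = 20 * log10(19650) = 85.867 dB


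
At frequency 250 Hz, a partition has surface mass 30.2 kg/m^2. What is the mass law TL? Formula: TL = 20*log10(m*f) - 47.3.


m * f = 30.2 * 250 = 7550
20*log10(7550) = 77.5589 dB
TL = 77.5589 - 47.3 = 30.259 dB


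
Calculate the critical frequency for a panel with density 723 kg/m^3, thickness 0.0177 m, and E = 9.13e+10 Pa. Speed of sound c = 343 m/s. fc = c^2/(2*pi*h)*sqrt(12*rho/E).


12*rho/E = 12*723/9.13e+10 = 9.50274e-08
sqrt(12*rho/E) = sqrt(9.50274e-08) = 0.000308265
c^2/(2*pi*h) = 343^2/(2*pi*0.0177) = 1.05788e+06
fc = 1.05788e+06 * 0.000308265 = 326.11 Hz


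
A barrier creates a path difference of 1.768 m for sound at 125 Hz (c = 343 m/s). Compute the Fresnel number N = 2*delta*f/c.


N = 2*delta*f/c = 2*delta/lambda, where lambda = c/f
lambda = 343 / 125 = 2.744 m
N = 2 * 1.768 / 2.744 = 1.2886


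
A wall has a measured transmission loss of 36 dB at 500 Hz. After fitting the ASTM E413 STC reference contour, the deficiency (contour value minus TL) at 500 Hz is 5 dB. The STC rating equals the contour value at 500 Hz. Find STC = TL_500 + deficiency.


By ASTM E413, STC = value of the fitted reference contour at 500 Hz.
Contour value at 500 Hz = TL_500 + deficiency = 36 + 5 = 41
STC = 41


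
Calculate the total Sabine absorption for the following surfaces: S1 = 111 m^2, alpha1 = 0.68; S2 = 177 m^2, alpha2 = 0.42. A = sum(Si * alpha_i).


111 * 0.68 = 75.48
177 * 0.42 = 74.34
A_total = 75.48 + 74.34 = 149.82 m^2


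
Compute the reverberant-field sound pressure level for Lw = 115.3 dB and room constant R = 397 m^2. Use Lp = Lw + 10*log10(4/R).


4/R = 4/397 = 0.0100756
Lp = 115.3 + 10*log10(0.0100756) = 95.333 dB


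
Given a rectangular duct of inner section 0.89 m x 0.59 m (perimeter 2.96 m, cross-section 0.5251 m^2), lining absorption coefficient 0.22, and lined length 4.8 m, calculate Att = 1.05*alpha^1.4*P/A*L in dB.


alpha^1.4 = 0.22^1.4 = 0.120058
Attenuation rate = 1.05 * alpha^1.4 * P / A
= 1.05 * 0.120058 * 2.96 / 0.5251 = 0.710608 dB/m
Total Att = 0.710608 * 4.8 = 3.4109 dB


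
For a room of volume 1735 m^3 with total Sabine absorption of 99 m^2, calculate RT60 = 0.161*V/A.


RT60 = 0.161 * 1735 / 99 = 2.8216 s


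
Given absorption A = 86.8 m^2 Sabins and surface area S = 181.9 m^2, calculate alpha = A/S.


Absorption coefficient = absorbed power / incident power
alpha = A / S = 86.8 / 181.9 = 0.47719


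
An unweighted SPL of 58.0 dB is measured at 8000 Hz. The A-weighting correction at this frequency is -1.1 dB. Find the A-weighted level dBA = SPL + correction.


A-weighting table: 8000 Hz -> -1.1 dB correction
SPL_A = SPL + correction = 58.0 + (-1.1) = 56.9 dBA


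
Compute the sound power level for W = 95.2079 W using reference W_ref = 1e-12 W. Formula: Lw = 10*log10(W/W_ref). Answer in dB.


W / W_ref = 95.2079 / 1e-12 = 9.52079e+13
Lw = 10 * log10(9.52079e+13) = 139.79 dB


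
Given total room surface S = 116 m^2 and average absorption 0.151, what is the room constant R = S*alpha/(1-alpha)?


R = 116 * 0.151 / (1 - 0.151) = 20.631 m^2


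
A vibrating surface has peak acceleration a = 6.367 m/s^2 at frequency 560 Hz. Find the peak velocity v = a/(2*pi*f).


omega = 2*pi*f = 2*pi*560 = 3518.58 rad/s
v = a / omega = 6.367 / 3518.58 = 0.0018095 m/s


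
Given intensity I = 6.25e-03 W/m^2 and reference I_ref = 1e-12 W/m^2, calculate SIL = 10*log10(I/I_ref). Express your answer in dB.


I / I_ref = 6.25e-03 / 1e-12 = 6.25e+09
SIL = 10 * log10(6.25e+09) = 97.959 dB


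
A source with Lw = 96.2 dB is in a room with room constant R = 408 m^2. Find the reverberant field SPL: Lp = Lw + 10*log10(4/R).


4/R = 4/408 = 0.00980392
Lp = 96.2 + 10*log10(0.00980392) = 76.114 dB


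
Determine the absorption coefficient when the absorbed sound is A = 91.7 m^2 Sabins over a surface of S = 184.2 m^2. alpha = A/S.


Absorption coefficient = absorbed power / incident power
alpha = A / S = 91.7 / 184.2 = 0.49783


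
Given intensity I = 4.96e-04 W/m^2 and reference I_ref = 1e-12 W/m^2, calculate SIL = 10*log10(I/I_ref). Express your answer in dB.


I / I_ref = 4.96e-04 / 1e-12 = 4.96e+08
SIL = 10 * log10(4.96e+08) = 86.955 dB


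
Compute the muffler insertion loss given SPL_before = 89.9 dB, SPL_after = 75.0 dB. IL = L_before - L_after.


Insertion loss = SPL without muffler - SPL with muffler
IL = 89.9 - 75.0 = 14.9 dB


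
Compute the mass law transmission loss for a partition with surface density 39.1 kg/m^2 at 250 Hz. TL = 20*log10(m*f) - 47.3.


m * f = 39.1 * 250 = 9775
20*log10(9775) = 79.8023 dB
TL = 79.8023 - 47.3 = 32.502 dB


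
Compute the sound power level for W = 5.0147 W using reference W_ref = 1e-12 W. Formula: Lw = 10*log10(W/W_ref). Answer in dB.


W / W_ref = 5.0147 / 1e-12 = 5.0147e+12
Lw = 10 * log10(5.0147e+12) = 127 dB


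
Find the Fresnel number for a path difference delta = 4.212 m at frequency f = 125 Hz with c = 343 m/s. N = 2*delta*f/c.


N = 2*delta*f/c = 2*delta/lambda, where lambda = c/f
lambda = 343 / 125 = 2.744 m
N = 2 * 4.212 / 2.744 = 3.07


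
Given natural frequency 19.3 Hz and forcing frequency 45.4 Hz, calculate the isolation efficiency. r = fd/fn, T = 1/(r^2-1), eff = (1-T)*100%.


r = 45.4 / 19.3 = 2.35233
r^2 - 1 = 2.35233^2 - 1 = 4.53346
T = 1/4.53346 = 0.220582
Efficiency = (1 - 0.220582)*100 = 77.942 %


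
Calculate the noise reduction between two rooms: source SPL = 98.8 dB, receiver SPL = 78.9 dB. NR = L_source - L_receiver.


NR = L_source - L_receiver (difference between source and receiving room levels)
NR = 98.8 - 78.9 = 19.9 dB


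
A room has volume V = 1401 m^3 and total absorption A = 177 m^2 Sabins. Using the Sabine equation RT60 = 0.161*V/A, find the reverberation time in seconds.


RT60 = 0.161 * 1401 / 177 = 1.2744 s


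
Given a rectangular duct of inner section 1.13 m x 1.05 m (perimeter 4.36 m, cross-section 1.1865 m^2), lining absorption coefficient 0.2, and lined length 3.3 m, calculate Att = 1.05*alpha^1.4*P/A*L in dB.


alpha^1.4 = 0.2^1.4 = 0.105061
Attenuation rate = 1.05 * alpha^1.4 * P / A
= 1.05 * 0.105061 * 4.36 / 1.1865 = 0.405368 dB/m
Total Att = 0.405368 * 3.3 = 1.3377 dB


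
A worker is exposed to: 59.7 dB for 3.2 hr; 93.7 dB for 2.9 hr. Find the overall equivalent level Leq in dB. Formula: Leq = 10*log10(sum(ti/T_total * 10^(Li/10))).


T_total = 3.2 + 2.9 = 6.1 hr
(3.2/6.1) * 10^(59.7/10) = 489576
(2.9/6.1) * 10^(93.7/10) = 1.11447e+09
Sum = 489576 + 1.11447e+09 = 1.11496e+09
Leq = 10*log10(1.11496e+09) = 90.473 dB


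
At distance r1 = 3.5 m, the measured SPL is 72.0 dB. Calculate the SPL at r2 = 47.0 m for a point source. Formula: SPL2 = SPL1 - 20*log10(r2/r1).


r2/r1 = 47.0/3.5 = 13.4286
Correction = 20*log10(13.4286) = 22.5606 dB
SPL2 = 72.0 - 22.5606 = 49.439 dB


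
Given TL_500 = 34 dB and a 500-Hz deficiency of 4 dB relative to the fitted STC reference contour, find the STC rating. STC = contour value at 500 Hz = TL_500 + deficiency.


By ASTM E413, STC = value of the fitted reference contour at 500 Hz.
Contour value at 500 Hz = TL_500 + deficiency = 34 + 4 = 38
STC = 38


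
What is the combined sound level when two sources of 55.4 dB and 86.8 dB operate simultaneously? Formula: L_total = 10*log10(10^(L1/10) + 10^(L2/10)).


10^(55.4/10) = 346737
10^(86.8/10) = 4.7863e+08
Sum = 346737 + 4.7863e+08 = 4.78977e+08
L_total = 10*log10(4.78977e+08) = 86.803 dB


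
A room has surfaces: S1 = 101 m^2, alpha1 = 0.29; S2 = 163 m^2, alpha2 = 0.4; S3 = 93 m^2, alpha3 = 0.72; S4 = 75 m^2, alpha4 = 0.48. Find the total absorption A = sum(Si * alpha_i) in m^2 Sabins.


101 * 0.29 = 29.29
163 * 0.4 = 65.2
93 * 0.72 = 66.96
75 * 0.48 = 36
A_total = 29.29 + 65.2 + 66.96 + 36 = 197.45 m^2


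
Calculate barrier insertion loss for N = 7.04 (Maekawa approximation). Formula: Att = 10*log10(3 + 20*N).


3 + 20*N = 3 + 20*7.04 = 143.8
Att = 10*log10(143.8) = 21.578 dB


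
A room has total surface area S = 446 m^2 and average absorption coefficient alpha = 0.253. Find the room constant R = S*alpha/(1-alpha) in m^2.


R = 446 * 0.253 / (1 - 0.253) = 151.05 m^2


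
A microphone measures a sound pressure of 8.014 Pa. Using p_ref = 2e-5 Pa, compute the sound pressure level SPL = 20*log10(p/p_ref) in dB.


p / p_ref = 8.014 / 2e-5 = 400700
SPL = 20 * log10(400700) = 112.06 dB


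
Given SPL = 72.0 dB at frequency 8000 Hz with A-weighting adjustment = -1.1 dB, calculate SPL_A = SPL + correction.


A-weighting table: 8000 Hz -> -1.1 dB correction
SPL_A = SPL + correction = 72.0 + (-1.1) = 70.9 dBA


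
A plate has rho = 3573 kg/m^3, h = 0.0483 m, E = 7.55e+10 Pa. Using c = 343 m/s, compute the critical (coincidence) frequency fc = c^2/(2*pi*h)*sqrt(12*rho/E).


12*rho/E = 12*3573/7.55e+10 = 5.67894e-07
sqrt(12*rho/E) = sqrt(5.67894e-07) = 0.000753587
c^2/(2*pi*h) = 343^2/(2*pi*0.0483) = 387669
fc = 387669 * 0.000753587 = 292.14 Hz


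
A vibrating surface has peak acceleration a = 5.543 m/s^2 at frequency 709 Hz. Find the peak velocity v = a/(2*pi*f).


omega = 2*pi*f = 2*pi*709 = 4454.78 rad/s
v = a / omega = 5.543 / 4454.78 = 0.0012443 m/s


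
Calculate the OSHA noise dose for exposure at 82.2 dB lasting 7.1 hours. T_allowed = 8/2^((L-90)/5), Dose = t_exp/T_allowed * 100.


T_allowed = 8 / 2^((82.2 - 90)/5) = 23.5883 hr
Dose = 7.1 / 23.5883 * 100 = 30.1 %


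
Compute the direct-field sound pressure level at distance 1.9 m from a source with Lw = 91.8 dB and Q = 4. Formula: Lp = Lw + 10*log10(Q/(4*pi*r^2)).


4*pi*r^2 = 4*pi*1.9^2 = 45.3646 m^2
Q / (4*pi*r^2) = 4 / 45.3646 = 0.0881745
Lp = 91.8 + 10*log10(0.0881745) = 81.253 dB


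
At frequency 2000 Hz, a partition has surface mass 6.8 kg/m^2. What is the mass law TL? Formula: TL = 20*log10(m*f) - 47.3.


m * f = 6.8 * 2000 = 13600
20*log10(13600) = 82.6708 dB
TL = 82.6708 - 47.3 = 35.371 dB


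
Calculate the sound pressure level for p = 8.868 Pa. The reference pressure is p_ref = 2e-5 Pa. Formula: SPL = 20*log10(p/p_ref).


p / p_ref = 8.868 / 2e-5 = 443400
SPL = 20 * log10(443400) = 112.94 dB


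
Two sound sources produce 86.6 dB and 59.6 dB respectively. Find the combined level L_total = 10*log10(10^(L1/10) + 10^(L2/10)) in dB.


10^(86.6/10) = 4.57088e+08
10^(59.6/10) = 912011
Sum = 4.57088e+08 + 912011 = 4.58e+08
L_total = 10*log10(4.58e+08) = 86.609 dB


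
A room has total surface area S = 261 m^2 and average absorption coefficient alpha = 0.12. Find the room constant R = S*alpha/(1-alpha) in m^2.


R = 261 * 0.12 / (1 - 0.12) = 35.591 m^2


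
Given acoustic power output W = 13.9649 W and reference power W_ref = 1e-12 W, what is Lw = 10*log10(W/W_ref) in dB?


W / W_ref = 13.9649 / 1e-12 = 1.39649e+13
Lw = 10 * log10(1.39649e+13) = 131.45 dB


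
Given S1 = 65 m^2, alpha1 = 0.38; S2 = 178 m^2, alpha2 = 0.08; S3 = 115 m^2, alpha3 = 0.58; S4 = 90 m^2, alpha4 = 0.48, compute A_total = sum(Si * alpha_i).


65 * 0.38 = 24.7
178 * 0.08 = 14.24
115 * 0.58 = 66.7
90 * 0.48 = 43.2
A_total = 24.7 + 14.24 + 66.7 + 43.2 = 148.84 m^2


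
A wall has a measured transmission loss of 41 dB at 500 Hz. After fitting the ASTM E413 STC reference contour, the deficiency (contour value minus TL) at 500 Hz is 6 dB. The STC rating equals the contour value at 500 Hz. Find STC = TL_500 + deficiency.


By ASTM E413, STC = value of the fitted reference contour at 500 Hz.
Contour value at 500 Hz = TL_500 + deficiency = 41 + 6 = 47
STC = 47


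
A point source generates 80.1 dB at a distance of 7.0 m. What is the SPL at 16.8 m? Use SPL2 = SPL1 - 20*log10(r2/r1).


r2/r1 = 16.8/7.0 = 2.4
Correction = 20*log10(2.4) = 7.60422 dB
SPL2 = 80.1 - 7.60422 = 72.496 dB


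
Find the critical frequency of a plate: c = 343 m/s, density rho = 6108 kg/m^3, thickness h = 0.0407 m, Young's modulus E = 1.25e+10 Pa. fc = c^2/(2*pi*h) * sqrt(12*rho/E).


12*rho/E = 12*6108/1.25e+10 = 5.86368e-06
sqrt(12*rho/E) = sqrt(5.86368e-06) = 0.0024215
c^2/(2*pi*h) = 343^2/(2*pi*0.0407) = 460059
fc = 460059 * 0.0024215 = 1114 Hz


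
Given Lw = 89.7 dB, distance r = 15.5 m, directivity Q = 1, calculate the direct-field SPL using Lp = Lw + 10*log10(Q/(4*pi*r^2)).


4*pi*r^2 = 4*pi*15.5^2 = 3019.07 m^2
Q / (4*pi*r^2) = 1 / 3019.07 = 0.000331228
Lp = 89.7 + 10*log10(0.000331228) = 54.901 dB


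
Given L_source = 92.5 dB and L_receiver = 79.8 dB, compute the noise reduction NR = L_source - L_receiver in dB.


NR = L_source - L_receiver (difference between source and receiving room levels)
NR = 92.5 - 79.8 = 12.7 dB


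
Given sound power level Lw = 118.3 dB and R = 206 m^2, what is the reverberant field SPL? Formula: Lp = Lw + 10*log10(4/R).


4/R = 4/206 = 0.0194175
Lp = 118.3 + 10*log10(0.0194175) = 101.18 dB


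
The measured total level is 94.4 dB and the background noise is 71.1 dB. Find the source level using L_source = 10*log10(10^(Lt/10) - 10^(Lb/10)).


10^(94.4/10) = 2.75423e+09
10^(71.1/10) = 1.28825e+07
Difference = 2.75423e+09 - 1.28825e+07 = 2.74135e+09
L_source = 10*log10(2.74135e+09) = 94.38 dB


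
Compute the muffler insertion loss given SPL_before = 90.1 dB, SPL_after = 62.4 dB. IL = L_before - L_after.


Insertion loss = SPL without muffler - SPL with muffler
IL = 90.1 - 62.4 = 27.7 dB


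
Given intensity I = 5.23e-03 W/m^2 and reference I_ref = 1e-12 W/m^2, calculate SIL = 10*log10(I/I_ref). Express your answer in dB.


I / I_ref = 5.23e-03 / 1e-12 = 5.23e+09
SIL = 10 * log10(5.23e+09) = 97.185 dB


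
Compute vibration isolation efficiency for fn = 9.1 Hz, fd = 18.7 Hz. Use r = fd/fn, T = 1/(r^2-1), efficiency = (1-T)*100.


r = 18.7 / 9.1 = 2.05495
r^2 - 1 = 2.05495^2 - 1 = 3.22282
T = 1/3.22282 = 0.310287
Efficiency = (1 - 0.310287)*100 = 68.971 %


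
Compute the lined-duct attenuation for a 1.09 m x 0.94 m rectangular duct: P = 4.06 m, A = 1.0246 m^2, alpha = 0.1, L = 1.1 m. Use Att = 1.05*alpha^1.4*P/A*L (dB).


alpha^1.4 = 0.1^1.4 = 0.0398107
Attenuation rate = 1.05 * alpha^1.4 * P / A
= 1.05 * 0.0398107 * 4.06 / 1.0246 = 0.165638 dB/m
Total Att = 0.165638 * 1.1 = 0.1822 dB


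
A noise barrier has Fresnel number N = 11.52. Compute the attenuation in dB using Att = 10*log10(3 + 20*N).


3 + 20*N = 3 + 20*11.52 = 233.4
Att = 10*log10(233.4) = 23.681 dB


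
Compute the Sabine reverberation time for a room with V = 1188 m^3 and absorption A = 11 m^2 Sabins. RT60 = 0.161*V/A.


RT60 = 0.161 * 1188 / 11 = 17.388 s


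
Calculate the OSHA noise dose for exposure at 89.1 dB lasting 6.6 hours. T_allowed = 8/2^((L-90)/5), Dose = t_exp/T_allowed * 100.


T_allowed = 8 / 2^((89.1 - 90)/5) = 9.06307 hr
Dose = 6.6 / 9.06307 * 100 = 72.823 %


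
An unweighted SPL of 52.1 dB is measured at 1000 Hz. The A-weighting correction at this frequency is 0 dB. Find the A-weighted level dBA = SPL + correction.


A-weighting table: 1000 Hz -> 0 dB correction
SPL_A = SPL + correction = 52.1 + (0) = 52.1 dBA


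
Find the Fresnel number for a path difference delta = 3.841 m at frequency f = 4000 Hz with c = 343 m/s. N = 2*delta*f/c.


N = 2*delta*f/c = 2*delta/lambda, where lambda = c/f
lambda = 343 / 4000 = 0.08575 m
N = 2 * 3.841 / 0.08575 = 89.586


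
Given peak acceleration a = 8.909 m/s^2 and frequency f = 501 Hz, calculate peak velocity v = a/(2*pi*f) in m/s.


omega = 2*pi*f = 2*pi*501 = 3147.88 rad/s
v = a / omega = 8.909 / 3147.88 = 0.0028302 m/s


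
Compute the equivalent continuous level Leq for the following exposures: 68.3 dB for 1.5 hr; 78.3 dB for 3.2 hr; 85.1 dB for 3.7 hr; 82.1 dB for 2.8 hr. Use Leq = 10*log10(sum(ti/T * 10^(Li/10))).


T_total = 1.5 + 3.2 + 3.7 + 2.8 = 11.2 hr
(1.5/11.2) * 10^(68.3/10) = 905468
(3.2/11.2) * 10^(78.3/10) = 1.93167e+07
(3.7/11.2) * 10^(85.1/10) = 1.06901e+08
(2.8/11.2) * 10^(82.1/10) = 4.05453e+07
Sum = 905468 + 1.93167e+07 + 1.06901e+08 + 4.05453e+07 = 1.67668e+08
Leq = 10*log10(1.67668e+08) = 82.245 dB


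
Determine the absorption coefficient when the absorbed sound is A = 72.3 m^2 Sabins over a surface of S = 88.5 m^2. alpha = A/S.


Absorption coefficient = absorbed power / incident power
alpha = A / S = 72.3 / 88.5 = 0.81695


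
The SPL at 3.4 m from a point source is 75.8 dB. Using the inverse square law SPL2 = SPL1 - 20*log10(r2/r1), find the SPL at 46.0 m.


r2/r1 = 46.0/3.4 = 13.5294
Correction = 20*log10(13.5294) = 22.6256 dB
SPL2 = 75.8 - 22.6256 = 53.174 dB


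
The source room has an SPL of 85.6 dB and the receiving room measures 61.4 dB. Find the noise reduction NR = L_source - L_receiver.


NR = L_source - L_receiver (difference between source and receiving room levels)
NR = 85.6 - 61.4 = 24.2 dB


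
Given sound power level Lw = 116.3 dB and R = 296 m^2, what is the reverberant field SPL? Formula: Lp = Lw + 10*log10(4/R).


4/R = 4/296 = 0.0135135
Lp = 116.3 + 10*log10(0.0135135) = 97.608 dB


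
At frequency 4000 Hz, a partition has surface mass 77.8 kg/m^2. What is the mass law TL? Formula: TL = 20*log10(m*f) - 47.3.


m * f = 77.8 * 4000 = 311200
20*log10(311200) = 109.861 dB
TL = 109.861 - 47.3 = 62.561 dB


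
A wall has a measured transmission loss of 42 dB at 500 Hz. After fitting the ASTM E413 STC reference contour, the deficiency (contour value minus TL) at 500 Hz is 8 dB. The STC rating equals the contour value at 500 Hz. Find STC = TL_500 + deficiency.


By ASTM E413, STC = value of the fitted reference contour at 500 Hz.
Contour value at 500 Hz = TL_500 + deficiency = 42 + 8 = 50
STC = 50


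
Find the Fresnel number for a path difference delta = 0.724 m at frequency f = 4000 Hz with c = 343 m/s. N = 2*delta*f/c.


N = 2*delta*f/c = 2*delta/lambda, where lambda = c/f
lambda = 343 / 4000 = 0.08575 m
N = 2 * 0.724 / 0.08575 = 16.886


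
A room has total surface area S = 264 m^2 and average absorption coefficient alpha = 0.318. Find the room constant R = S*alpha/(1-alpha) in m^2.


R = 264 * 0.318 / (1 - 0.318) = 123.1 m^2


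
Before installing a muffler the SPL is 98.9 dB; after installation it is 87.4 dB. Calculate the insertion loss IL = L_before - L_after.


Insertion loss = SPL without muffler - SPL with muffler
IL = 98.9 - 87.4 = 11.5 dB


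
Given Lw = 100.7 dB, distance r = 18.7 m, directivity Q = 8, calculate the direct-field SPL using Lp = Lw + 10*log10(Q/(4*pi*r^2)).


4*pi*r^2 = 4*pi*18.7^2 = 4394.33 m^2
Q / (4*pi*r^2) = 8 / 4394.33 = 0.00182053
Lp = 100.7 + 10*log10(0.00182053) = 73.302 dB


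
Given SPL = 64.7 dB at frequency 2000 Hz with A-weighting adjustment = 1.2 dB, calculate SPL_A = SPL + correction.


A-weighting table: 2000 Hz -> 1.2 dB correction
SPL_A = SPL + correction = 64.7 + (1.2) = 65.9 dBA


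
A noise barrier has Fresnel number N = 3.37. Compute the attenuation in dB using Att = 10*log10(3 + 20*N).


3 + 20*N = 3 + 20*3.37 = 70.4
Att = 10*log10(70.4) = 18.476 dB


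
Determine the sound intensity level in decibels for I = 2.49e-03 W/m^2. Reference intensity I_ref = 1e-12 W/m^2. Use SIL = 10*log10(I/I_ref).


I / I_ref = 2.49e-03 / 1e-12 = 2.49e+09
SIL = 10 * log10(2.49e+09) = 93.962 dB


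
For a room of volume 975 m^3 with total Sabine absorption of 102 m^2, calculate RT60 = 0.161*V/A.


RT60 = 0.161 * 975 / 102 = 1.539 s


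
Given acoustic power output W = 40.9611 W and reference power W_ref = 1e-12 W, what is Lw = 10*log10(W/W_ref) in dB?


W / W_ref = 40.9611 / 1e-12 = 4.09611e+13
Lw = 10 * log10(4.09611e+13) = 136.12 dB


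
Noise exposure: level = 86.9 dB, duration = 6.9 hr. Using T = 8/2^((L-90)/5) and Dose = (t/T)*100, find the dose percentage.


T_allowed = 8 / 2^((86.9 - 90)/5) = 12.295 hr
Dose = 6.9 / 12.295 * 100 = 56.12 %


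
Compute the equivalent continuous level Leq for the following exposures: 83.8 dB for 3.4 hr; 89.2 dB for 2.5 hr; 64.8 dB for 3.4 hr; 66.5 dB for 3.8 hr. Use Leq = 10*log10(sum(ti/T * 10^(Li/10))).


T_total = 3.4 + 2.5 + 3.4 + 3.8 = 13.1 hr
(3.4/13.1) * 10^(83.8/10) = 6.22598e+07
(2.5/13.1) * 10^(89.2/10) = 1.58734e+08
(3.4/13.1) * 10^(64.8/10) = 783804
(3.8/13.1) * 10^(66.5/10) = 1.29572e+06
Sum = 6.22598e+07 + 1.58734e+08 + 783804 + 1.29572e+06 = 2.23073e+08
Leq = 10*log10(2.23073e+08) = 83.484 dB


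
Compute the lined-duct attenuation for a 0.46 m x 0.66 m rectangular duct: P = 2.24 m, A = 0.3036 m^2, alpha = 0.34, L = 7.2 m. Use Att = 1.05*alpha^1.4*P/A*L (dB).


alpha^1.4 = 0.34^1.4 = 0.220836
Attenuation rate = 1.05 * alpha^1.4 * P / A
= 1.05 * 0.220836 * 2.24 / 0.3036 = 1.71082 dB/m
Total Att = 1.71082 * 7.2 = 12.318 dB


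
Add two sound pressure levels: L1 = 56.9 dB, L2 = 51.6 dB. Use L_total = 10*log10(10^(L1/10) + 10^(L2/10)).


10^(56.9/10) = 489779
10^(51.6/10) = 144544
Sum = 489779 + 144544 = 634323
L_total = 10*log10(634323) = 58.023 dB


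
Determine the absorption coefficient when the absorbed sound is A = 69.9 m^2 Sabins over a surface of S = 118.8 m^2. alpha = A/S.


Absorption coefficient = absorbed power / incident power
alpha = A / S = 69.9 / 118.8 = 0.58838


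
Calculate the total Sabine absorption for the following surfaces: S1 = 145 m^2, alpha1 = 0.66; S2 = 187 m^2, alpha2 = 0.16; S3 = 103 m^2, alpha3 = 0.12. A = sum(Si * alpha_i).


145 * 0.66 = 95.7
187 * 0.16 = 29.92
103 * 0.12 = 12.36
A_total = 95.7 + 29.92 + 12.36 = 137.98 m^2


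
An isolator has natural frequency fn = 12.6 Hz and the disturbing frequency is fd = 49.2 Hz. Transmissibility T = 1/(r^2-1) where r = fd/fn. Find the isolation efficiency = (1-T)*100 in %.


r = 49.2 / 12.6 = 3.90476
r^2 - 1 = 3.90476^2 - 1 = 14.2472
T = 1/14.2472 = 0.0701892
Efficiency = (1 - 0.0701892)*100 = 92.981 %


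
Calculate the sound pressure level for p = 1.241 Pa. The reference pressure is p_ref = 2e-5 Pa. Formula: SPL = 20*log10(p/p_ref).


p / p_ref = 1.241 / 2e-5 = 62050
SPL = 20 * log10(62050) = 95.855 dB


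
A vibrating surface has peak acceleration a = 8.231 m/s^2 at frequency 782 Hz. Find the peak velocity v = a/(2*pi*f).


omega = 2*pi*f = 2*pi*782 = 4913.45 rad/s
v = a / omega = 8.231 / 4913.45 = 0.0016752 m/s


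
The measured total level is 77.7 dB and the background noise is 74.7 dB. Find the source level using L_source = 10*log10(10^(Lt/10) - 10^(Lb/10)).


10^(77.7/10) = 5.88844e+07
10^(74.7/10) = 2.95121e+07
Difference = 5.88844e+07 - 2.95121e+07 = 2.93723e+07
L_source = 10*log10(2.93723e+07) = 74.679 dB


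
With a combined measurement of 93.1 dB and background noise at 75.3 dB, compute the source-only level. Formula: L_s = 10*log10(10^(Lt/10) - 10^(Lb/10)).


10^(93.1/10) = 2.04174e+09
10^(75.3/10) = 3.38844e+07
Difference = 2.04174e+09 - 3.38844e+07 = 2.00786e+09
L_source = 10*log10(2.00786e+09) = 93.027 dB


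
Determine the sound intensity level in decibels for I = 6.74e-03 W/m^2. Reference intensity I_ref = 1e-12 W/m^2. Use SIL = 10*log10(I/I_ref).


I / I_ref = 6.74e-03 / 1e-12 = 6.74e+09
SIL = 10 * log10(6.74e+09) = 98.287 dB


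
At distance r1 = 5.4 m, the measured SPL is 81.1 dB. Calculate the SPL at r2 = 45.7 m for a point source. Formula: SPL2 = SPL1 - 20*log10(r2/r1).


r2/r1 = 45.7/5.4 = 8.46296
Correction = 20*log10(8.46296) = 18.5504 dB
SPL2 = 81.1 - 18.5504 = 62.55 dB


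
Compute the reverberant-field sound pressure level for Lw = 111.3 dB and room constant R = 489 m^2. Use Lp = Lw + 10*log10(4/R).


4/R = 4/489 = 0.00817996
Lp = 111.3 + 10*log10(0.00817996) = 90.428 dB


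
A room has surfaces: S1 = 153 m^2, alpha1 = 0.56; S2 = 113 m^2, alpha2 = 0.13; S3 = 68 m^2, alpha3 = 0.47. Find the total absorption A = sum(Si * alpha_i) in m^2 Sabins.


153 * 0.56 = 85.68
113 * 0.13 = 14.69
68 * 0.47 = 31.96
A_total = 85.68 + 14.69 + 31.96 = 132.33 m^2


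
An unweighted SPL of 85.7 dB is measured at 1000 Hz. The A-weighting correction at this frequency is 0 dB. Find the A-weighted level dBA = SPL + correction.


A-weighting table: 1000 Hz -> 0 dB correction
SPL_A = SPL + correction = 85.7 + (0) = 85.7 dBA


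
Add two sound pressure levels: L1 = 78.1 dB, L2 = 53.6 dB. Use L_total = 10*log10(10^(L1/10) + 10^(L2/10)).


10^(78.1/10) = 6.45654e+07
10^(53.6/10) = 229087
Sum = 6.45654e+07 + 229087 = 6.47945e+07
L_total = 10*log10(6.47945e+07) = 78.115 dB


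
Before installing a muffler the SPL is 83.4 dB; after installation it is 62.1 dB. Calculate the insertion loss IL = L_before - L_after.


Insertion loss = SPL without muffler - SPL with muffler
IL = 83.4 - 62.1 = 21.3 dB


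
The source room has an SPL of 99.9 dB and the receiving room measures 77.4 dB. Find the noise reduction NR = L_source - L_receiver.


NR = L_source - L_receiver (difference between source and receiving room levels)
NR = 99.9 - 77.4 = 22.5 dB


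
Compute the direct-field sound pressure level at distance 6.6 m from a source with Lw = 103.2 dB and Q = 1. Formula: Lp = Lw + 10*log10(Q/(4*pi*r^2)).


4*pi*r^2 = 4*pi*6.6^2 = 547.391 m^2
Q / (4*pi*r^2) = 1 / 547.391 = 0.00182685
Lp = 103.2 + 10*log10(0.00182685) = 75.817 dB


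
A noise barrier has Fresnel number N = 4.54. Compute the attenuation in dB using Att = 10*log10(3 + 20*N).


3 + 20*N = 3 + 20*4.54 = 93.8
Att = 10*log10(93.8) = 19.722 dB


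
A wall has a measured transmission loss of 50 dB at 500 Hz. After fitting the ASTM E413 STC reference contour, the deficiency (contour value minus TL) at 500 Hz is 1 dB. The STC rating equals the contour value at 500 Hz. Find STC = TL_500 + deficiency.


By ASTM E413, STC = value of the fitted reference contour at 500 Hz.
Contour value at 500 Hz = TL_500 + deficiency = 50 + 1 = 51
STC = 51


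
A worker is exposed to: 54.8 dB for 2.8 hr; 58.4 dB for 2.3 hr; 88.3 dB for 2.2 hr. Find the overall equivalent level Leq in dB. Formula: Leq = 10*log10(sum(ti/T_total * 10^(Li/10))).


T_total = 2.8 + 2.3 + 2.2 = 7.3 hr
(2.8/7.3) * 10^(54.8/10) = 115834
(2.3/7.3) * 10^(58.4/10) = 217974
(2.2/7.3) * 10^(88.3/10) = 2.03751e+08
Sum = 115834 + 217974 + 2.03751e+08 = 2.04085e+08
Leq = 10*log10(2.04085e+08) = 83.098 dB


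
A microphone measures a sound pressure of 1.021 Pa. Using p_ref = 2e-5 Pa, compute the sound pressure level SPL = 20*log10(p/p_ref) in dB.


p / p_ref = 1.021 / 2e-5 = 51050
SPL = 20 * log10(51050) = 94.16 dB


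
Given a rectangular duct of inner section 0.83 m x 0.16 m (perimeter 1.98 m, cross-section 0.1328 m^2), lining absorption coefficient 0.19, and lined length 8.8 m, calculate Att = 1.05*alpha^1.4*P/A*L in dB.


alpha^1.4 = 0.19^1.4 = 0.0977811
Attenuation rate = 1.05 * alpha^1.4 * P / A
= 1.05 * 0.0977811 * 1.98 / 0.1328 = 1.53077 dB/m
Total Att = 1.53077 * 8.8 = 13.471 dB


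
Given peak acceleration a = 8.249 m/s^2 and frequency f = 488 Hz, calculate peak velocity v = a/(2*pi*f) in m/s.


omega = 2*pi*f = 2*pi*488 = 3066.19 rad/s
v = a / omega = 8.249 / 3066.19 = 0.0026903 m/s


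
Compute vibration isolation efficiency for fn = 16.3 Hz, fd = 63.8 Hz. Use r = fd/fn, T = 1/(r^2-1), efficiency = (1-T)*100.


r = 63.8 / 16.3 = 3.91411
r^2 - 1 = 3.91411^2 - 1 = 14.3203
T = 1/14.3203 = 0.0698309
Efficiency = (1 - 0.0698309)*100 = 93.017 %


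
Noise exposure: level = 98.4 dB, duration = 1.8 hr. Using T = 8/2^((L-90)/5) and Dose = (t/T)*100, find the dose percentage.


T_allowed = 8 / 2^((98.4 - 90)/5) = 2.49666 hr
Dose = 1.8 / 2.49666 * 100 = 72.096 %


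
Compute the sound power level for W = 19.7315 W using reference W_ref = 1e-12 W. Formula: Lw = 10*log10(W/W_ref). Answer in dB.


W / W_ref = 19.7315 / 1e-12 = 1.97315e+13
Lw = 10 * log10(1.97315e+13) = 132.95 dB


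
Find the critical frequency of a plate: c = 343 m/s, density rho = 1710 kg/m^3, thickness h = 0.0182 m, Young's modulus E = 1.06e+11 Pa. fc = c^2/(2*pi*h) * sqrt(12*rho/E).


12*rho/E = 12*1710/1.06e+11 = 1.93585e-07
sqrt(12*rho/E) = sqrt(1.93585e-07) = 0.000439983
c^2/(2*pi*h) = 343^2/(2*pi*0.0182) = 1.02881e+06
fc = 1.02881e+06 * 0.000439983 = 452.66 Hz


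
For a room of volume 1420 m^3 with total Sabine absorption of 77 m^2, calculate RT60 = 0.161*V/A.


RT60 = 0.161 * 1420 / 77 = 2.9691 s


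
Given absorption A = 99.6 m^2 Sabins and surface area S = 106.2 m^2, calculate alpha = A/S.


Absorption coefficient = absorbed power / incident power
alpha = A / S = 99.6 / 106.2 = 0.93785


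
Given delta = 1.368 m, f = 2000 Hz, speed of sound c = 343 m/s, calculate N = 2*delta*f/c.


N = 2*delta*f/c = 2*delta/lambda, where lambda = c/f
lambda = 343 / 2000 = 0.1715 m
N = 2 * 1.368 / 0.1715 = 15.953


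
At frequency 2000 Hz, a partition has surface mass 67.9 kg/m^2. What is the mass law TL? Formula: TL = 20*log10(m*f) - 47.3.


m * f = 67.9 * 2000 = 135800
20*log10(135800) = 102.658 dB
TL = 102.658 - 47.3 = 55.358 dB


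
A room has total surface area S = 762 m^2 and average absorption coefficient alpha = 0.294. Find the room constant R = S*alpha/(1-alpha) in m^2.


R = 762 * 0.294 / (1 - 0.294) = 317.32 m^2


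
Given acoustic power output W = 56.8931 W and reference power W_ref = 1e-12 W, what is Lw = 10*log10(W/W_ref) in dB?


W / W_ref = 56.8931 / 1e-12 = 5.68931e+13
Lw = 10 * log10(5.68931e+13) = 137.55 dB


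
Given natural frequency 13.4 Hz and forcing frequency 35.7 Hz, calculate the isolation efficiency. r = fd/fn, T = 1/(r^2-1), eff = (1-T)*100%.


r = 35.7 / 13.4 = 2.66418
r^2 - 1 = 2.66418^2 - 1 = 6.09786
T = 1/6.09786 = 0.163992
Efficiency = (1 - 0.163992)*100 = 83.601 %


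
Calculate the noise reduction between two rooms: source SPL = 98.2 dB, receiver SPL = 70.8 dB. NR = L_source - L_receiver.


NR = L_source - L_receiver (difference between source and receiving room levels)
NR = 98.2 - 70.8 = 27.4 dB


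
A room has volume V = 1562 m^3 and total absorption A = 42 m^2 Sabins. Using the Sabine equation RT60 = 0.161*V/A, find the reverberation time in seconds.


RT60 = 0.161 * 1562 / 42 = 5.9877 s


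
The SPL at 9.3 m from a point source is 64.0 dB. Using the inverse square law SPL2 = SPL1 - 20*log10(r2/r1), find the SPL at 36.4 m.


r2/r1 = 36.4/9.3 = 3.91398
Correction = 20*log10(3.91398) = 11.8524 dB
SPL2 = 64.0 - 11.8524 = 52.148 dB


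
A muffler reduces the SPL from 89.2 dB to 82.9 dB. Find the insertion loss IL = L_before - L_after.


Insertion loss = SPL without muffler - SPL with muffler
IL = 89.2 - 82.9 = 6.3 dB


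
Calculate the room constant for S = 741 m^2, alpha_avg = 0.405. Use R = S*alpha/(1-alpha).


R = 741 * 0.405 / (1 - 0.405) = 504.38 m^2


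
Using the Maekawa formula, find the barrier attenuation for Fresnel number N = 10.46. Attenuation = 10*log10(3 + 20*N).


3 + 20*N = 3 + 20*10.46 = 212.2
Att = 10*log10(212.2) = 23.267 dB


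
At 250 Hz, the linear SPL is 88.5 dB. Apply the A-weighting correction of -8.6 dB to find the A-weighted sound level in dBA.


A-weighting table: 250 Hz -> -8.6 dB correction
SPL_A = SPL + correction = 88.5 + (-8.6) = 79.9 dBA


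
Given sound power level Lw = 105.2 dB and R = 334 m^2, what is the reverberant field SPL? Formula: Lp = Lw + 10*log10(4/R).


4/R = 4/334 = 0.011976
Lp = 105.2 + 10*log10(0.011976) = 85.983 dB


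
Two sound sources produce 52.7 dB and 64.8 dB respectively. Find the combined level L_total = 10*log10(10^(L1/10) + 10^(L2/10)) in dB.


10^(52.7/10) = 186209
10^(64.8/10) = 3.01995e+06
Sum = 186209 + 3.01995e+06 = 3.20616e+06
L_total = 10*log10(3.20616e+06) = 65.06 dB


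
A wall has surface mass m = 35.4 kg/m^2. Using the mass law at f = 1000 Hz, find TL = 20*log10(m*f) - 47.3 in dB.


m * f = 35.4 * 1000 = 35400
20*log10(35400) = 90.9801 dB
TL = 90.9801 - 47.3 = 43.68 dB


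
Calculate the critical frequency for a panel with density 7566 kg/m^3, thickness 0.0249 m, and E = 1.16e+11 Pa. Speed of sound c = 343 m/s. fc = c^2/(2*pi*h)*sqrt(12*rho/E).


12*rho/E = 12*7566/1.16e+11 = 7.8269e-07
sqrt(12*rho/E) = sqrt(7.8269e-07) = 0.000884698
c^2/(2*pi*h) = 343^2/(2*pi*0.0249) = 751985
fc = 751985 * 0.000884698 = 665.28 Hz


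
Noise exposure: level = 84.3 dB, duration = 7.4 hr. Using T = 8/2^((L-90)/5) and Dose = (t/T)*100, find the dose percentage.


T_allowed = 8 / 2^((84.3 - 90)/5) = 17.6305 hr
Dose = 7.4 / 17.6305 * 100 = 41.973 %


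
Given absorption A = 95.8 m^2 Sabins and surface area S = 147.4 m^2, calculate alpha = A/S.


Absorption coefficient = absorbed power / incident power
alpha = A / S = 95.8 / 147.4 = 0.64993


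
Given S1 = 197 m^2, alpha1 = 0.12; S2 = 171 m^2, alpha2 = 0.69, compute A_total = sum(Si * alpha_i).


197 * 0.12 = 23.64
171 * 0.69 = 117.99
A_total = 23.64 + 117.99 = 141.63 m^2


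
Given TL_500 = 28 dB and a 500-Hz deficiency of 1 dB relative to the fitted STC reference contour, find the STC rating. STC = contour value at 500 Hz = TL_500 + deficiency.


By ASTM E413, STC = value of the fitted reference contour at 500 Hz.
Contour value at 500 Hz = TL_500 + deficiency = 28 + 1 = 29
STC = 29


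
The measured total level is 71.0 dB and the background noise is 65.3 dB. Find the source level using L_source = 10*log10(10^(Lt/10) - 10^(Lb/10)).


10^(71.0/10) = 1.25893e+07
10^(65.3/10) = 3.38844e+06
Difference = 1.25893e+07 - 3.38844e+06 = 9.20086e+06
L_source = 10*log10(9.20086e+06) = 69.638 dB


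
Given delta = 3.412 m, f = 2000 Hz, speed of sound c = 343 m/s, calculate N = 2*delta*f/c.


N = 2*delta*f/c = 2*delta/lambda, where lambda = c/f
lambda = 343 / 2000 = 0.1715 m
N = 2 * 3.412 / 0.1715 = 39.79


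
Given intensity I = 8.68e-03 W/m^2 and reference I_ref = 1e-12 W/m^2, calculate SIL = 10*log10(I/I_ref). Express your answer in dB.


I / I_ref = 8.68e-03 / 1e-12 = 8.68e+09
SIL = 10 * log10(8.68e+09) = 99.385 dB


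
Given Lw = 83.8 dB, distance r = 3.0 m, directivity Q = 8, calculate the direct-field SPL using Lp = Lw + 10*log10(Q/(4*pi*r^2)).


4*pi*r^2 = 4*pi*3.0^2 = 113.097 m^2
Q / (4*pi*r^2) = 8 / 113.097 = 0.0707357
Lp = 83.8 + 10*log10(0.0707357) = 72.296 dB


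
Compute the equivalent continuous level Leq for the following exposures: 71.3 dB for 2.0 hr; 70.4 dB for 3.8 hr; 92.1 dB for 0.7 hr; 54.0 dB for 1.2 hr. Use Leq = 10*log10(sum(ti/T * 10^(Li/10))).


T_total = 2.0 + 3.8 + 0.7 + 1.2 = 7.7 hr
(2.0/7.7) * 10^(71.3/10) = 3.5038e+06
(3.8/7.7) * 10^(70.4/10) = 5.41119e+06
(0.7/7.7) * 10^(92.1/10) = 1.47437e+08
(1.2/7.7) * 10^(54.0/10) = 39146.3
Sum = 3.5038e+06 + 5.41119e+06 + 1.47437e+08 + 39146.3 = 1.56391e+08
Leq = 10*log10(1.56391e+08) = 81.942 dB


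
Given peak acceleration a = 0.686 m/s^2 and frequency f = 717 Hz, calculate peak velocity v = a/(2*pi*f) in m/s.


omega = 2*pi*f = 2*pi*717 = 4505.04 rad/s
v = a / omega = 0.686 / 4505.04 = 0.00015227 m/s


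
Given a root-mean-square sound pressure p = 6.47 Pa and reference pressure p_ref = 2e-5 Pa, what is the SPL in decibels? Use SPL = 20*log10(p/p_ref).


p / p_ref = 6.47 / 2e-5 = 323500
SPL = 20 * log10(323500) = 110.2 dB


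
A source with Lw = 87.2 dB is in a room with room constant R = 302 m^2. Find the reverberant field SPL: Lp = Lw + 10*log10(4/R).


4/R = 4/302 = 0.013245
Lp = 87.2 + 10*log10(0.013245) = 68.421 dB


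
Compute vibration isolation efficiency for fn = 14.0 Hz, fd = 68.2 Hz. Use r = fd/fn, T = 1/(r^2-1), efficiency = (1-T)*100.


r = 68.2 / 14.0 = 4.87143
r^2 - 1 = 4.87143^2 - 1 = 22.7308
T = 1/22.7308 = 0.0439932
Efficiency = (1 - 0.0439932)*100 = 95.601 %


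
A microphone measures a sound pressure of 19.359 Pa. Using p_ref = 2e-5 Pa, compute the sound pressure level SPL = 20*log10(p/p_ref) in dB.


p / p_ref = 19.359 / 2e-5 = 967950
SPL = 20 * log10(967950) = 119.72 dB


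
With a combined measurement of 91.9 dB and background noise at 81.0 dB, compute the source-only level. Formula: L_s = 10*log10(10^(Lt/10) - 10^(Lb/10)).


10^(91.9/10) = 1.54882e+09
10^(81.0/10) = 1.25893e+08
Difference = 1.54882e+09 - 1.25893e+08 = 1.42293e+09
L_source = 10*log10(1.42293e+09) = 91.532 dB


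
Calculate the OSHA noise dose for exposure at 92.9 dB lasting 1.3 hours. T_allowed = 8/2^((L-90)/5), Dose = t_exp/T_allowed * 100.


T_allowed = 8 / 2^((92.9 - 90)/5) = 5.35171 hr
Dose = 1.3 / 5.35171 * 100 = 24.291 %


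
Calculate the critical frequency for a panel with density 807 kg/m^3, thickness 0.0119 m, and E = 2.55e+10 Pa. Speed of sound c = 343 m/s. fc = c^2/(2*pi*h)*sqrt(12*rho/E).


12*rho/E = 12*807/2.55e+10 = 3.79765e-07
sqrt(12*rho/E) = sqrt(3.79765e-07) = 0.000616251
c^2/(2*pi*h) = 343^2/(2*pi*0.0119) = 1.57348e+06
fc = 1.57348e+06 * 0.000616251 = 969.66 Hz


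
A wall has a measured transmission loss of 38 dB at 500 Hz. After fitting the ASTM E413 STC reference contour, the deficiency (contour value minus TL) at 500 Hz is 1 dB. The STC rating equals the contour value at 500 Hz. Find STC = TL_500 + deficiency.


By ASTM E413, STC = value of the fitted reference contour at 500 Hz.
Contour value at 500 Hz = TL_500 + deficiency = 38 + 1 = 39
STC = 39


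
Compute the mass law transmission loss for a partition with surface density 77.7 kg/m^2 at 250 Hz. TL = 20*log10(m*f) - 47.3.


m * f = 77.7 * 250 = 19425
20*log10(19425) = 85.7672 dB
TL = 85.7672 - 47.3 = 38.467 dB


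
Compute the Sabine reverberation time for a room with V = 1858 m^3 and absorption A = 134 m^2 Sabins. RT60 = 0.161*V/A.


RT60 = 0.161 * 1858 / 134 = 2.2324 s


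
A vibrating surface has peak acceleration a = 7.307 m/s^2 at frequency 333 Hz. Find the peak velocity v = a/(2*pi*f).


omega = 2*pi*f = 2*pi*333 = 2092.3 rad/s
v = a / omega = 7.307 / 2092.3 = 0.0034923 m/s


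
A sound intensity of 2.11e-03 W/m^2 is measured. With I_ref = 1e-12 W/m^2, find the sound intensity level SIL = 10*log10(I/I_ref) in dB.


I / I_ref = 2.11e-03 / 1e-12 = 2.11e+09
SIL = 10 * log10(2.11e+09) = 93.243 dB


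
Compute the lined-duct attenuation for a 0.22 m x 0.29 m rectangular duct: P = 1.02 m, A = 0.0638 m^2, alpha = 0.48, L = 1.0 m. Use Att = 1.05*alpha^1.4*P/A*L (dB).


alpha^1.4 = 0.48^1.4 = 0.35788
Attenuation rate = 1.05 * alpha^1.4 * P / A
= 1.05 * 0.35788 * 1.02 / 0.0638 = 6.00767 dB/m
Total Att = 6.00767 * 1.0 = 6.0077 dB


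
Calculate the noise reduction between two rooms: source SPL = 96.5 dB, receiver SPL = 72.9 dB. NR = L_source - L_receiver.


NR = L_source - L_receiver (difference between source and receiving room levels)
NR = 96.5 - 72.9 = 23.6 dB


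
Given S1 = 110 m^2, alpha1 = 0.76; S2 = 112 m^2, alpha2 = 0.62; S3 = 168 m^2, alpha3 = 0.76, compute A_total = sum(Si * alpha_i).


110 * 0.76 = 83.6
112 * 0.62 = 69.44
168 * 0.76 = 127.68
A_total = 83.6 + 69.44 + 127.68 = 280.72 m^2


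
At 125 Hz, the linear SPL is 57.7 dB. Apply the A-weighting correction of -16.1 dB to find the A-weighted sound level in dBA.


A-weighting table: 125 Hz -> -16.1 dB correction
SPL_A = SPL + correction = 57.7 + (-16.1) = 41.6 dBA
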